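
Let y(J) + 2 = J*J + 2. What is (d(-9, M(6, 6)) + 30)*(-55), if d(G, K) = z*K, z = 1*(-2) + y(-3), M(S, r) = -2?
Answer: -880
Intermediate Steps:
y(J) = J**2 (y(J) = -2 + (J*J + 2) = -2 + (J**2 + 2) = -2 + (2 + J**2) = J**2)
z = 7 (z = 1*(-2) + (-3)**2 = -2 + 9 = 7)
d(G, K) = 7*K
(d(-9, M(6, 6)) + 30)*(-55) = (7*(-2) + 30)*(-55) = (-14 + 30)*(-55) = 16*(-55) = -880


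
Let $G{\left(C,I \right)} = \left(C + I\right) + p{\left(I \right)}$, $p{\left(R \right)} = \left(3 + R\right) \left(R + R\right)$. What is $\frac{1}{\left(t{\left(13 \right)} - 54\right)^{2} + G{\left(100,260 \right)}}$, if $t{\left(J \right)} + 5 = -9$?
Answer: $\frac{1}{141744} \approx 7.055 \cdot 10^{-6}$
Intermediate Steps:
$p{\left(R \right)} = 2 R \left(3 + R\right)$ ($p{\left(R \right)} = \left(3 + R\right) 2 R = 2 R \left(3 + R\right)$)
$t{\left(J \right)} = -14$ ($t{\left(J \right)} = -5 - 9 = -14$)
$G{\left(C,I \right)} = C + I + 2 I \left(3 + I\right)$ ($G{\left(C,I \right)} = \left(C + I\right) + 2 I \left(3 + I\right) = C + I + 2 I \left(3 + I\right)$)
$\frac{1}{\left(t{\left(13 \right)} - 54\right)^{2} + G{\left(100,260 \right)}} = \frac{1}{\left(-14 - 54\right)^{2} + \left(100 + 260 + 2 \cdot 260 \left(3 + 260\right)\right)} = \frac{1}{\left(-68\right)^{2} + \left(100 + 260 + 2 \cdot 260 \cdot 263\right)} = \frac{1}{4624 + \left(100 + 260 + 136760\right)} = \frac{1}{4624 + 137120} = \frac{1}{141744}$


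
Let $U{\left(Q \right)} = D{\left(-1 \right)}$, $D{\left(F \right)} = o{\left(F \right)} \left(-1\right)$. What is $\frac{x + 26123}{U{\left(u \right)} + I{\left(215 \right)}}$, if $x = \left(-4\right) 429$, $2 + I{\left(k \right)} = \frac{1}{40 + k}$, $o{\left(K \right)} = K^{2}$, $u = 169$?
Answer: $- \frac{6223785}{764} \approx -8146.3$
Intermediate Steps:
$D{\left(F \right)} = - F^{2}$ ($D{\left(F \right)} = F^{2} \left(-1\right) = - F^{2}$)
$I{\left(k \right)} = -2 + \frac{1}{40 + k}$
$U{\left(Q \right)} = -1$ ($U{\left(Q \right)} = - \left(-1\right)^{2} = \left(-1\right) 1 = -1$)
$x = -1716$
$\frac{x + 26123}{U{\left(u \right)} + I{\left(215 \right)}} = \frac{-1716 + 26123}{-1 + \frac{-79 - 430}{40 + 215}} = \frac{24407}{-1 + \frac{-79 - 430}{255}} = \frac{24407}{-1 + \frac{1}{255} \left(-509\right)} = \frac{24407}{-1 - \frac{509}{255}} = \frac{24407}{- \frac{764}{255}} = 24407 \left(- \frac{255}{764}\right) = - \frac{6223785}{764}$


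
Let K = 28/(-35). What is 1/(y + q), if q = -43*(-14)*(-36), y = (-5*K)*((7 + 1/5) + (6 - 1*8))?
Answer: -5/108256 ≈ -4.6187e-5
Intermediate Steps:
K = -⅘ (K = 28*(-1/35) = -⅘ ≈ -0.80000)
y = 104/5 (y = (-5*(-⅘))*((7 + 1/5) + (6 - 1*8)) = 4*((7 + ⅕) + (6 - 8)) = 4*(36/5 - 2) = 4*(26/5) = 104/5 ≈ 20.800)
q = -21672 (q = 602*(-36) = -21672)
1/(y + q) = 1/(104/5 - 21672) = 1/(-108256/5) = -5/108256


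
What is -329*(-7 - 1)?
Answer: 2632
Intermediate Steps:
-329*(-7 - 1) = -329*(-8) = -47*(-56) = 2632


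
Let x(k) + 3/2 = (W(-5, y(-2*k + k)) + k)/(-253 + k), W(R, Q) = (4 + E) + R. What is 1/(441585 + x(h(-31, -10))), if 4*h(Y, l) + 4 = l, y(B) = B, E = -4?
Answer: 1026/453064705 ≈ 2.2646e-6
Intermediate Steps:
h(Y, l) = -1 + l/4
W(R, Q) = R (W(R, Q) = (4 - 4) + R = 0 + R = R)
x(k) = -3/2 + (-5 + k)/(-253 + k)
1/(441585 + x(h(-31, -10))) = 1/(441585 + (749 - (-1 + (1/4)*(-10)))/(2*(-253 + (-1 + (1/4)*(-10))))) = 1/(441585 + (749 - (-1 - 5/2))/(2*(-253 + (-1 - 5/2)))) = 1/(441585 + (749 - 1*(-7/2))/(2*(-253 - 7/2))) = 1/(441585 + (749 + 7/2)/(2*(-513/2))) = 1/(441585 + (1/2)*(-2/513)*(1505/2)) = 1/(441585 - 1505/1026) = 1/(453064705/1026) = 1026/453064705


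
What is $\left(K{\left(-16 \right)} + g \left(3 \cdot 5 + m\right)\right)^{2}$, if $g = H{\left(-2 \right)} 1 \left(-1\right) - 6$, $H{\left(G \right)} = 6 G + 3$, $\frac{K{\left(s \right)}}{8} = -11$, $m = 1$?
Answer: $1600$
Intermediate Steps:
$K{\left(s \right)} = -88$ ($K{\left(s \right)} = 8 \left(-11\right) = -88$)
$H{\left(G \right)} = 3 + 6 G$
$g = 3$ ($g = \left(3 + 6 \left(-2\right)\right) 1 \left(-1\right) - 6 = \left(3 - 12\right) 1 \left(-1\right) - 6 = \left(-9\right) 1 \left(-1\right) - 6 = \left(-9\right) \left(-1\right) - 6 = 9 - 6 = 3$)
$\left(K{\left(-16 \right)} + g \left(3 \cdot 5 + m\right)\right)^{2} = \left(-88 + 3 \left(3 \cdot 5 + 1\right)\right)^{2} = \left(-88 + 3 \left(15 + 1\right)\right)^{2} = \left(-88 + 3 \cdot 16\right)^{2} = \left(-88 + 48\right)^{2} = \left(-40\right)^{2} = 1600$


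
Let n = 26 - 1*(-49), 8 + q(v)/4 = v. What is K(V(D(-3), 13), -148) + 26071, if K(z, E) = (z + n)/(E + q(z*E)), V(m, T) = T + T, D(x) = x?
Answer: 405977511/15572 ≈ 26071.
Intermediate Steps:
V(m, T) = 2*T
q(v) = -32 + 4*v
n = 75 (n = 26 + 49 = 75)
K(z, E) = (75 + z)/(-32 + E + 4*E*z) (K(z, E) = (z + 75)/(E + (-32 + 4*(z*E))) = (75 + z)/(E + (-32 + 4*(E*z))) = (75 + z)/(E + (-32 + 4*E*z)) = (75 + z)/(-32 + E + 4*E*z))
K(V(D(-3), 13), -148) + 26071 = (75 + 2*13)/(-32 - 148 + 4*(-148)*(2*13)) + 26071 = (75 + 26)/(-32 - 148 + 4*(-148)*26) + 26071 = 101/(-32 - 148 - 15392) + 26071 = 101/(-15572) + 26071 = -1/15572*101 + 26071 = -101/15572 + 26071 = 405977511/15572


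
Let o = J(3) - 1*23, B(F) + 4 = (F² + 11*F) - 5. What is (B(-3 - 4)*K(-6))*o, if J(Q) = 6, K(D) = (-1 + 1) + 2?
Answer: 1258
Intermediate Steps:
K(D) = 2 (K(D) = 0 + 2 = 2)
B(F) = -9 + F² + 11*F (B(F) = -4 + ((F² + 11*F) - 5) = -4 + (-5 + F² + 11*F) = -9 + F² + 11*F)
o = -17 (o = 6 - 1*23 = 6 - 23 = -17)
(B(-3 - 4)*K(-6))*o = ((-9 + (-3 - 4)² + 11*(-3 - 4))*2)*(-17) = ((-9 + (-7)² + 11*(-7))*2)*(-17) = ((-9 + 49 - 77)*2)*(-17) = -37*2*(-17) = -74*(-17) = 1258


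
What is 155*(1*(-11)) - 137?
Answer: -1842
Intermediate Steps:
155*(1*(-11)) - 137 = 155*(-11) - 137 = -1705 - 137 = -1842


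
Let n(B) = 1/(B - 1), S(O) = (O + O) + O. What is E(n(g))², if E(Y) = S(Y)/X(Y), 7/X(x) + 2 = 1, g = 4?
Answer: 1/49 ≈ 0.020408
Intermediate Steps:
S(O) = 3*O (S(O) = 2*O + O = 3*O)
X(x) = -7 (X(x) = 7/(-2 + 1) = 7/(-1) = 7*(-1) = -7)
n(B) = 1/(-1 + B)
E(Y) = -3*Y/7 (E(Y) = (3*Y)/(-7) = (3*Y)*(-⅐) = -3*Y/7)
E(n(g))² = (-3/(7*(-1 + 4)))² = (-3/7/3)² = (-3/7*⅓)² = (-⅐)² = 1/49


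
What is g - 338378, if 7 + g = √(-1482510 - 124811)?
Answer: -338385 + I*√1607321 ≈ -3.3839e+5 + 1267.8*I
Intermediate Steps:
g = -7 + I*√1607321 (g = -7 + √(-1482510 - 124811) = -7 + √(-1607321) = -7 + I*√1607321 ≈ -7.0 + 1267.8*I)
g - 338378 = (-7 + I*√1607321) - 338378 = -338385 + I*√1607321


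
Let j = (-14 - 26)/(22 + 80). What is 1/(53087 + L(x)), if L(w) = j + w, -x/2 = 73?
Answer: 51/2699971 ≈ 1.8889e-5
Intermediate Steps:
x = -146 (x = -2*73 = -146)
j = -20/51 (j = -40/102 = -40*1/102 = -20/51 ≈ -0.39216)
L(w) = -20/51 + w
1/(53087 + L(x)) = 1/(53087 + (-20/51 - 146)) = 1/(53087 - 7466/51) = 1/(2699971/51) = 51/2699971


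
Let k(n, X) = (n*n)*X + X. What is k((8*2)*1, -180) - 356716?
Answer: -402976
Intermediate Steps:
k(n, X) = X + X*n² (k(n, X) = n²*X + X = X*n² + X = X + X*n²)
k((8*2)*1, -180) - 356716 = -180*(1 + ((8*2)*1)²) - 356716 = -180*(1 + (16*1)²) - 356716 = -180*(1 + 16²) - 356716 = -180*(1 + 256) - 356716 = -180*257 - 356716 = -46260 - 356716 = -402976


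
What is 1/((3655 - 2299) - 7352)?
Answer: -1/5996 ≈ -0.00016678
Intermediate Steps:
1/((3655 - 2299) - 7352) = 1/(1356 - 7352) = 1/(-5996) = -1/5996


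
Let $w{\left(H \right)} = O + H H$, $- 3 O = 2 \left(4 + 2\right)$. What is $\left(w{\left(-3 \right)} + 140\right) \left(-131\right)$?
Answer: $-18995$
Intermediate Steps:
$O = -4$ ($O = - \frac{2 \left(4 + 2\right)}{3} = - \frac{2 \cdot 6}{3} = \left(- \frac{1}{3}\right) 12 = -4$)
$w{\left(H \right)} = -4 + H^{2}$ ($w{\left(H \right)} = -4 + H H = -4 + H^{2}$)
$\left(w{\left(-3 \right)} + 140\right) \left(-131\right) = \left(\left(-4 + \left(-3\right)^{2}\right) + 140\right) \left(-131\right) = \left(\left(-4 + 9\right) + 140\right) \left(-131\right) = \left(5 + 140\right) \left(-131\right) = 145 \left(-131\right) = -18995$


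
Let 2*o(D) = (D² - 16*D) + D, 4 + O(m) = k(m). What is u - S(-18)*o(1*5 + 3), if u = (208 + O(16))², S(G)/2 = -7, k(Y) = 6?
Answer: 43708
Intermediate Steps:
O(m) = 2 (O(m) = -4 + 6 = 2)
S(G) = -14 (S(G) = 2*(-7) = -14)
o(D) = D²/2 - 15*D/2 (o(D) = ((D² - 16*D) + D)/2 = (D² - 15*D)/2 = D²/2 - 15*D/2)
u = 44100 (u = (208 + 2)² = 210² = 44100)
u - S(-18)*o(1*5 + 3) = 44100 - (-14)*(1*5 + 3)*(-15 + (1*5 + 3))/2 = 44100 - (-14)*(5 + 3)*(-15 + (5 + 3))/2 = 44100 - (-14)*(½)*8*(-15 + 8) = 44100 - (-14)*(½)*8*(-7) = 44100 - (-14)*(-28) = 44100 - 1*392 = 44100 - 392 = 43708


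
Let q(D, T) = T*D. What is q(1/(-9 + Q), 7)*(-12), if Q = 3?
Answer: 14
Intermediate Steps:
q(D, T) = D*T
q(1/(-9 + Q), 7)*(-12) = (7/(-9 + 3))*(-12) = (7/(-6))*(-12) = -⅙*7*(-12) = -7/6*(-12) = 14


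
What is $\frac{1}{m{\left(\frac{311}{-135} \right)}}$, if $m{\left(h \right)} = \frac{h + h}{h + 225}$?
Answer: $- \frac{15032}{311} \approx -48.334$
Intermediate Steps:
$m{\left(h \right)} = \frac{2 h}{225 + h}$
$\frac{1}{m{\left(\frac{311}{-135} \right)}} = \frac{1}{2 \frac{311}{-135} \frac{1}{225 + \frac{311}{-135}}} = \frac{1}{2 \cdot 311 \left(- \frac{1}{135}\right) \frac{1}{225 + 311 \left(- \frac{1}{135}\right)}} = \frac{1}{2 \left(- \frac{311}{135}\right) \frac{1}{225 - \frac{311}{135}}} = \frac{1}{2 \left(- \frac{311}{135}\right) \frac{1}{\frac{30064}{135}}} = \frac{1}{2 \left(- \frac{311}{135}\right) \frac{135}{30064}} = \frac{1}{- \frac{311}{15032}} = - \frac{15032}{311}$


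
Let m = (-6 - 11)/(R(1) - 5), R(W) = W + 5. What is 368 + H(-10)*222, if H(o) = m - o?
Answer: -1186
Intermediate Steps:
R(W) = 5 + W
m = -17 (m = (-6 - 11)/((5 + 1) - 5) = -17/(6 - 5) = -17/1 = -17*1 = -17)
H(o) = -17 - o
368 + H(-10)*222 = 368 + (-17 - 1*(-10))*222 = 368 + (-17 + 10)*222 = 368 - 7*222 = 368 - 1554 = -1186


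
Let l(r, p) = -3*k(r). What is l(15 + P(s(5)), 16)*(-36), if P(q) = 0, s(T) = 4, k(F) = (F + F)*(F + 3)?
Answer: 58320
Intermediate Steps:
k(F) = 2*F*(3 + F) (k(F) = (2*F)*(3 + F) = 2*F*(3 + F))
l(r, p) = -6*r*(3 + r)
l(15 + P(s(5)), 16)*(-36) = -6*(15 + 0)*(3 + (15 + 0))*(-36) = -6*15*(3 + 15)*(-36) = -6*15*18*(-36) = -1620*(-36) = 58320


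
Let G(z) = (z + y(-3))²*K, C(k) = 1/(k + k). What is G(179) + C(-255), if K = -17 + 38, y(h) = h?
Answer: 331752959/510 ≈ 6.5050e+5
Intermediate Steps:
C(k) = 1/(2*k)
K = 21
G(z) = 21*(-3 + z)² (G(z) = (z - 3)²*21 = (-3 + z)²*21 = 21*(-3 + z)²)
G(179) + C(-255) = 21*(-3 + 179)² + (½)/(-255) = 21*176² + (½)*(-1/255) = 21*30976 - 1/510 = 650496 - 1/510 = 331752959/510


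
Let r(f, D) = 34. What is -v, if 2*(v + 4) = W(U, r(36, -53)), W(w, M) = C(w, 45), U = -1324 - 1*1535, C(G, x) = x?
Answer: -37/2 ≈ -18.500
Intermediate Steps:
U = -2859 (U = -1324 - 1535 = -2859)
W(w, M) = 45
v = 37/2 (v = -4 + (½)*45 = -4 + 45/2 = 37/2 ≈ 18.500)
-v = -1*37/2 = -37/2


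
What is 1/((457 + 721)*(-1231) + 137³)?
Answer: 1/1121235 ≈ 8.9187e-7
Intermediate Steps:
1/((457 + 721)*(-1231) + 137³) = 1/(1178*(-1231) + 2571353) = 1/(-1450118 + 2571353) = 1/1121235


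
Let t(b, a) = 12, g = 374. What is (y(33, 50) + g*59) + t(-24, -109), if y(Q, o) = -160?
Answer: 21918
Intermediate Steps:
(y(33, 50) + g*59) + t(-24, -109) = (-160 + 374*59) + 12 = (-160 + 22066) + 12 = 21906 + 12 = 21918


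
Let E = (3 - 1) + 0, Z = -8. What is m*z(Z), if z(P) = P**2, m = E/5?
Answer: 128/5 ≈ 25.600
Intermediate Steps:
E = 2 (E = 2 + 0 = 2)
m = 2/5 ≈ 0.40000
m*z(Z) = (2/5)*(-8)**2 = (2/5)*64 = 128/5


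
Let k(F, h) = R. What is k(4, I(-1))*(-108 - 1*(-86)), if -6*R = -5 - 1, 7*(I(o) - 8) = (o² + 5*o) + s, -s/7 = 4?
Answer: -22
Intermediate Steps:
s = -28 (s = -7*4 = -28)
I(o) = 4 + o²/7 + 5*o/7 (I(o) = 8 + ((o² + 5*o) - 28)/7 = 8 + (-28 + o² + 5*o)/7 = 8 + (-4 + o²/7 + 5*o/7) = 4 + o²/7 + 5*o/7)
R = 1 (R = -(-5 - 1)/6 = -⅙*(-6) = 1)
k(F, h) = 1
k(4, I(-1))*(-108 - 1*(-86)) = 1*(-108 - 1*(-86)) = 1*(-108 + 86) = 1*(-22) = -22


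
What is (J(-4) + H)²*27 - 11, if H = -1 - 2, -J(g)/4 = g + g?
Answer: 22696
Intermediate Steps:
J(g) = -8*g (J(g) = -4*(g + g) = -8*g)
H = -3
(J(-4) + H)²*27 - 11 = (-8*(-4) - 3)²*27 - 11 = (32 - 3)²*27 - 11 = 29²*27 - 11 = 841*27 - 11 = 22707 - 11 = 22696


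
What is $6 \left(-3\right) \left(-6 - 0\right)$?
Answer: $108$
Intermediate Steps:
$6 \left(-3\right) \left(-6 - 0\right) = - 18 \left(-6 + 0\right) = \left(-18\right) \left(-6\right) = 108$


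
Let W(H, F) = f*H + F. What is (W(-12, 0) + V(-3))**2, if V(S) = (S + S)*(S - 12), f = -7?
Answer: 30276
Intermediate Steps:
V(S) = 2*S*(-12 + S) (V(S) = (2*S)*(-12 + S) = 2*S*(-12 + S))
W(H, F) = F - 7*H (W(H, F) = -7*H + F = F - 7*H)
(W(-12, 0) + V(-3))**2 = ((0 - 7*(-12)) + 2*(-3)*(-12 - 3))**2 = ((0 + 84) + 2*(-3)*(-15))**2 = (84 + 90)**2 = 174**2 = 30276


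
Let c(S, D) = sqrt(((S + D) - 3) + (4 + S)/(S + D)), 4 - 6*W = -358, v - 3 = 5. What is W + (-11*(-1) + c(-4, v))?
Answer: 217/3 ≈ 72.333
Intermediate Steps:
v = 8 (v = 3 + 5 = 8)
W = 181/3 (W = 2/3 - 1/6*(-358) = 2/3 + 179/3 = 181/3 ≈ 60.333)
c(S, D) = sqrt(-3 + D + S + (4 + S)/(D + S)) (c(S, D) = sqrt(((D + S) - 3) + (4 + S)/(D + S)) = sqrt((-3 + D + S) + (4 + S)/(D + S)) = sqrt(-3 + D + S + (4 + S)/(D + S)))
W + (-11*(-1) + c(-4, v)) = 181/3 + (-11*(-1) + sqrt((4 - 4 + (8 - 4)*(-3 + 8 - 4))/(8 - 4))) = 181/3 + (11 + sqrt((4 - 4 + 4*1)/4)) = 181/3 + (11 + sqrt((4 - 4 + 4)/4)) = 181/3 + (11 + sqrt((1/4)*4)) = 181/3 + (11 + sqrt(1)) = 181/3 + (11 + 1) = 181/3 + 12 = 217/3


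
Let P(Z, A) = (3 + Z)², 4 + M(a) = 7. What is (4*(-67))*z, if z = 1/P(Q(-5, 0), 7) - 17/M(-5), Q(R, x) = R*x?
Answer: 13400/9 ≈ 1488.9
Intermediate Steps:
M(a) = 3 (M(a) = -4 + 7 = 3)
z = -50/9 (z = 1/(3 - 5*0)² - 17/3 = 1/(3 + 0)² - 17*⅓ = 1/3² - 17/3 = 1/9 - 17/3 = 1*(⅑) - 17/3 = ⅑ - 17/3 = -50/9 ≈ -5.5556)
(4*(-67))*z = (4*(-67))*(-50/9) = -268*(-50/9) = 13400/9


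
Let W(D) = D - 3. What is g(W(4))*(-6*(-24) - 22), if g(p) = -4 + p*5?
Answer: 122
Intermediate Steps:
W(D) = -3 + D
g(p) = -4 + 5*p
g(W(4))*(-6*(-24) - 22) = (-4 + 5*(-3 + 4))*(-6*(-24) - 22) = (-4 + 5*1)*(144 - 22) = (-4 + 5)*122 = 1*122 = 122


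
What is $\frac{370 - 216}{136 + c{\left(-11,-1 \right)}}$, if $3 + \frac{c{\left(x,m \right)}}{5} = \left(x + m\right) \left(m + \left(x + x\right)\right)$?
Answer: $\frac{154}{1501} \approx 0.1026$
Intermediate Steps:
$c{\left(x,m \right)} = -15 + 5 \left(m + x\right) \left(m + 2 x\right)$ ($c{\left(x,m \right)} = -15 + 5 \left(x + m\right) \left(m + \left(x + x\right)\right) = -15 + 5 \left(m + x\right) \left(m + 2 x\right)$)
$\frac{370 - 216}{136 + c{\left(-11,-1 \right)}} = \frac{370 - 216}{136 + \left(-15 + 5 \left(-1\right)^{2} + 10 \left(-11\right)^{2} + 15 \left(-1\right) \left(-11\right)\right)} = \frac{154}{136 + \left(-15 + 5 \cdot 1 + 10 \cdot 121 + 165\right)} = \frac{154}{136 + \left(-15 + 5 + 1210 + 165\right)} = \frac{154}{136 + 1365} = \frac{154}{1501}$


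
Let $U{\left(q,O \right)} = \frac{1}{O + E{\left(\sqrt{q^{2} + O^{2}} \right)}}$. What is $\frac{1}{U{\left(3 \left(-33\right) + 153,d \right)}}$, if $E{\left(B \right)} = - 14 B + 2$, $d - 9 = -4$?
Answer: $7 - 14 \sqrt{2941} \approx -752.23$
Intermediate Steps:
$d = 5$ ($d = 9 - 4 = 5$)
$E{\left(B \right)} = 2 - 14 B$
$U{\left(q,O \right)} = \frac{1}{2 + O - 14 \sqrt{O^{2} + q^{2}}}$ ($U{\left(q,O \right)} = \frac{1}{O - \left(-2 + 14 \sqrt{q^{2} + O^{2}}\right)} = \frac{1}{O - \left(-2 + 14 \sqrt{O^{2} + q^{2}}\right)} = \frac{1}{2 + O - 14 \sqrt{O^{2} + q^{2}}}$)
$\frac{1}{U{\left(3 \left(-33\right) + 153,d \right)}} = \frac{1}{\frac{1}{2 + 5 - 14 \sqrt{5^{2} + \left(3 \left(-33\right) + 153\right)^{2}}}} = \frac{1}{\frac{1}{2 + 5 - 14 \sqrt{25 + \left(-99 + 153\right)^{2}}}} = \frac{1}{\frac{1}{2 + 5 - 14 \sqrt{25 + 54^{2}}}} = \frac{1}{\frac{1}{2 + 5 - 14 \sqrt{25 + 2916}}} = \frac{1}{\frac{1}{2 + 5 - 14 \sqrt{2941}}} = \frac{1}{\frac{1}{7 - 14 \sqrt{2941}}} = 7 - 14 \sqrt{2941}$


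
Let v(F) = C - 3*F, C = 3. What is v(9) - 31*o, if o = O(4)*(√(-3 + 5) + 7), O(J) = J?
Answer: -892 - 124*√2 ≈ -1067.4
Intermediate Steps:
v(F) = 3 - 3*F
o = 28 + 4*√2 (o = 4*(√(-3 + 5) + 7) = 4*(√2 + 7) = 4*(7 + √2) = 28 + 4*√2 ≈ 33.657)
v(9) - 31*o = (3 - 3*9) - 31*(28 + 4*√2) = (3 - 27) + (-868 - 124*√2) = -24 + (-868 - 124*√2) = -892 - 124*√2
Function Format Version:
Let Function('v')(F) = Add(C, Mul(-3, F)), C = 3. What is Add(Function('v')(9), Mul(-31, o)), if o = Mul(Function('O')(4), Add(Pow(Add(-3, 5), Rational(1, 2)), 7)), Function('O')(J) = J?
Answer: Add(-892, Mul(-124, Pow(2, Rational(1, 2)))) ≈ -1067.4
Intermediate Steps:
Function('v')(F) = Add(3, Mul(-3, F))
o = Add(28, Mul(4, Pow(2, Rational(1, 2)))) (o = Mul(4, Add(Pow(Add(-3, 5), Rational(1, 2)), 7)) = Mul(4, Add(Pow(2, Rational(1, 2)), 7)) = Mul(4, Add(7, Pow(2, Rational(1, 2)))) = Add(28, Mul(4, Pow(2, Rational(1, 2)))) ≈ 33.657)
Add(Function('v')(9), Mul(-31, o)) = Add(Add(3, Mul(-3, 9)), Mul(-31, Add(28, Mul(4, Pow(2, Rational(1, 2)))))) = Add(Add(3, -27), Add(-868, Mul(-124, Pow(2, Rational(1, 2))))) = Add(-24, Add(-868, Mul(-124, Pow(2, Rational(1, 2))))) = Add(-892, Mul(-124, Pow(2, Rational(1, 2))))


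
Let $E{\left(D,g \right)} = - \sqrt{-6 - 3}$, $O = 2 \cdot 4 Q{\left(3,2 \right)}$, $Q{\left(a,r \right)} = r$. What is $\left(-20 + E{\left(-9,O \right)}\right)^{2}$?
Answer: $391 + 120 i \approx 391.0 + 120.0 i$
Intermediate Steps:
$O = 16$ ($O = 2 \cdot 4 \cdot 2 = 8 \cdot 2 = 16$)
$E{\left(D,g \right)} = - 3 i$ ($E{\left(D,g \right)} = - \sqrt{-9} = - 3 i$)
$\left(-20 + E{\left(-9,O \right)}\right)^{2} = \left(-20 - 3 i\right)^{2}$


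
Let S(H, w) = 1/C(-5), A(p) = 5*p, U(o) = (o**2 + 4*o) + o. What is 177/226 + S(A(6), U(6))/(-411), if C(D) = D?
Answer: 363961/464430 ≈ 0.78367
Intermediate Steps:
U(o) = o**2 + 5*o
S(H, w) = -1/5 (S(H, w) = 1/(-5) = -1/5)
177/226 + S(A(6), U(6))/(-411) = 177/226 - 1/5/(-411) = 177*(1/226) - 1/5*(-1/411) = 177/226 + 1/2055 = 363961/464430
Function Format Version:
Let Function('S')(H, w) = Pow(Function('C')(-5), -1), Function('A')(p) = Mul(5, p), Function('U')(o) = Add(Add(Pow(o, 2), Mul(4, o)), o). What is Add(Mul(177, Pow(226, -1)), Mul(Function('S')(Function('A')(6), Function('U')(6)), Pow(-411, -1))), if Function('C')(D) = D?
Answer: Rational(363961, 464430) ≈ 0.78367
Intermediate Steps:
Function('U')(o) = Add(Pow(o, 2), Mul(5, o))
Function('S')(H, w) = Rational(-1, 5) (Function('S')(H, w) = Pow(-5, -1) = Rational(-1, 5))
Add(Mul(177, Pow(226, -1)), Mul(Function('S')(Function('A')(6), Function('U')(6)), Pow(-411, -1))) = Add(Mul(177, Pow(226, -1)), Mul(Rational(-1, 5), Pow(-411, -1))) = Add(Mul(177, Rational(1, 226)), Mul(Rational(-1, 5), Rational(-1, 411))) = Add(Rational(177, 226), Rational(1, 2055)) = Rational(363961, 464430)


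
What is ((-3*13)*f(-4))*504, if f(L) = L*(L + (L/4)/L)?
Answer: -294840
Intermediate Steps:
f(L) = L*(¼ + L) (f(L) = L*(L + (L*(¼))/L) = L*(L + (L/4)/L) = L*(L + ¼) = L*(¼ + L))
((-3*13)*f(-4))*504 = ((-3*13)*(-4*(¼ - 4)))*504 = -(-156)*(-15)/4*504 = -39*15*504 = -585*504 = -294840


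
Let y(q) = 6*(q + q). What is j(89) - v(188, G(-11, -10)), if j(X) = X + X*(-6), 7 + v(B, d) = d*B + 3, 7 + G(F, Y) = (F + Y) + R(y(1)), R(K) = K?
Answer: 2567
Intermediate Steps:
y(q) = 12*q (y(q) = 6*(2*q) = 12*q)
G(F, Y) = 5 + F + Y (G(F, Y) = -7 + ((F + Y) + 12*1) = -7 + ((F + Y) + 12) = -7 + (12 + F + Y) = 5 + F + Y)
v(B, d) = -4 + B*d (v(B, d) = -7 + (d*B + 3) = -7 + (B*d + 3) = -7 + (3 + B*d) = -4 + B*d)
j(X) = -5*X (j(X) = X - 6*X = -5*X)
j(89) - v(188, G(-11, -10)) = -5*89 - (-4 + 188*(5 - 11 - 10)) = -445 - (-4 + 188*(-16)) = -445 - (-4 - 3008) = -445 - 1*(-3012) = -445 + 3012 = 2567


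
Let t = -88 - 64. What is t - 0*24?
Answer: -152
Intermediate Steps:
t = -152
t - 0*24 = -152 - 0*24 = -152 - 1*0 = -152 + 0 = -152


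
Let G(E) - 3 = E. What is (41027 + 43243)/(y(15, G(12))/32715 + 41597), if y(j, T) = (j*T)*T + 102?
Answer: 459482175/226808222 ≈ 2.0259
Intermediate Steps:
G(E) = 3 + E
y(j, T) = 102 + j*T**2 (y(j, T) = (T*j)*T + 102 = j*T**2 + 102 = 102 + j*T**2)
(41027 + 43243)/(y(15, G(12))/32715 + 41597) = (41027 + 43243)/((102 + 15*(3 + 12)**2)/32715 + 41597) = 84270/((102 + 15*15**2)*(1/32715) + 41597) = 84270/((102 + 15*225)*(1/32715) + 41597) = 84270/((102 + 3375)*(1/32715) + 41597) = 84270/(3477*(1/32715) + 41597) = 84270/(1159/10905 + 41597) = 84270/(453616444/10905) = 84270*(10905/453616444) = 459482175/226808222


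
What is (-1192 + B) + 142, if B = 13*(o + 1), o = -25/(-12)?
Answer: -12119/12 ≈ -1009.9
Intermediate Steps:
o = 25/12 (o = -25*(-1/12) = 25/12 ≈ 2.0833)
B = 481/12 (B = 13*(25/12 + 1) = 13*(37/12) = 481/12 ≈ 40.083)
(-1192 + B) + 142 = (-1192 + 481/12) + 142 = -13823/12 + 142 = -12119/12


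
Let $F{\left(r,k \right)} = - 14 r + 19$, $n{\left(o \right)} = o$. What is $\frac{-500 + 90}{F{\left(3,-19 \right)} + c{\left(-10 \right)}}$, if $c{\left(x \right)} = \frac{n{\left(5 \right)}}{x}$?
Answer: $\frac{820}{47} \approx 17.447$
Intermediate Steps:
$F{\left(r,k \right)} = 19 - 14 r$
$c{\left(x \right)} = \frac{5}{x}$
$\frac{-500 + 90}{F{\left(3,-19 \right)} + c{\left(-10 \right)}} = \frac{-500 + 90}{\left(19 - 42\right) + \frac{5}{-10}} = - \frac{410}{\left(19 - 42\right) + 5 \left(- \frac{1}{10}\right)} = - \frac{410}{-23 - \frac{1}{2}} = - \frac{410}{- \frac{47}{2}} = \left(-410\right) \left(- \frac{2}{47}\right) = \frac{820}{47}$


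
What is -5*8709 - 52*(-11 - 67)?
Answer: -39489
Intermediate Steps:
-5*8709 - 52*(-11 - 67) = -43545 - 52*(-78) = -43545 + 4056 = -39489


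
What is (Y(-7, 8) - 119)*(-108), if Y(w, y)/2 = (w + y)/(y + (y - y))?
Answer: 12825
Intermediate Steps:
Y(w, y) = 2*(w + y)/y (Y(w, y) = 2*((w + y)/(y + (y - y))) = 2*((w + y)/(y + 0)) = 2*((w + y)/y) = 2*(w + y)/y)
(Y(-7, 8) - 119)*(-108) = ((2 + 2*(-7)/8) - 119)*(-108) = ((2 + 2*(-7)*(1/8)) - 119)*(-108) = ((2 - 7/4) - 119)*(-108) = (1/4 - 119)*(-108) = -475/4*(-108) = 12825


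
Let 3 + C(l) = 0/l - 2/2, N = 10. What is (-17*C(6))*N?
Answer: 680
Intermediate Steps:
C(l) = -4 (C(l) = -3 + (0/l - 2/2) = -3 + (0 - 2*½) = -3 + (0 - 1) = -3 - 1 = -4)
(-17*C(6))*N = -17*(-4)*10 = 68*10 = 680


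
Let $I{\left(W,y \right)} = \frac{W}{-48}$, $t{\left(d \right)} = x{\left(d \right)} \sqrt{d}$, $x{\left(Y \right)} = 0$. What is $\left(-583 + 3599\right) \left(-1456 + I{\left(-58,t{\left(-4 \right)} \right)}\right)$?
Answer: $- \frac{13162955}{3} \approx -4.3876 \cdot 10^{6}$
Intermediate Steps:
$t{\left(d \right)} = 0$ ($t{\left(d \right)} = 0 \sqrt{d} = 0$)
$I{\left(W,y \right)} = - \frac{W}{48}$ ($I{\left(W,y \right)} = W \left(- \frac{1}{48}\right) = - \frac{W}{48}$)
$\left(-583 + 3599\right) \left(-1456 + I{\left(-58,t{\left(-4 \right)} \right)}\right) = \left(-583 + 3599\right) \left(-1456 - - \frac{29}{24}\right) = 3016 \left(-1456 + \frac{29}{24}\right) = 3016 \left(- \frac{34915}{24}\right) = - \frac{13162955}{3}$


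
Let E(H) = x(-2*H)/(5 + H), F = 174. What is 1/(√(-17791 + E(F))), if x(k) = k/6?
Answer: -I*√570051813/3184647 ≈ -0.0074971*I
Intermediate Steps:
x(k) = k/6 (x(k) = k*(⅙) = k/6)
E(H) = -H/(3*(5 + H)) (E(H) = ((-2*H)/6)/(5 + H) = (-H/3)/(5 + H) = -H/(3*(5 + H)))
1/(√(-17791 + E(F))) = 1/(√(-17791 - 1*174/(15 + 3*174))) = 1/(√(-17791 - 1*174/(15 + 522))) = 1/(√(-17791 - 1*174/537)) = 1/(√(-17791 - 1*174*1/537)) = 1/(√(-17791 - 58/179)) = 1/(√(-3184647/179)) = 1/(I*√570051813/179) = -I*√570051813/3184647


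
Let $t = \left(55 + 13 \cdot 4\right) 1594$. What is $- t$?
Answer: $-170558$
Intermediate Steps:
$t = 170558$ ($t = \left(55 + 52\right) 1594 = 107 \cdot 1594 = 170558$)
$- t = \left(-1\right) 170558 = -170558$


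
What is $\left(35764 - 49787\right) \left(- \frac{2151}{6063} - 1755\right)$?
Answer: $\frac{49747602156}{2021} \approx 2.4615 \cdot 10^{7}$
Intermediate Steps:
$\left(35764 - 49787\right) \left(- \frac{2151}{6063} - 1755\right) = - 14023 \left(\left(-2151\right) \frac{1}{6063} - 1755\right) = - 14023 \left(- \frac{717}{2021} - 1755\right) = \left(-14023\right) \left(- \frac{3547572}{2021}\right) = \frac{49747602156}{2021}$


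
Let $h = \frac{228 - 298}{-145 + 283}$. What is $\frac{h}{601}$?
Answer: $- \frac{35}{41469} \approx -0.000844$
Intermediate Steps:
$h = - \frac{35}{69}$ ($h = - \frac{70}{138} = \left(-70\right) \frac{1}{138} = - \frac{35}{69} \approx -0.50725$)
$\frac{h}{601} = - \frac{35}{69 \cdot 601} = \left(- \frac{35}{69}\right) \frac{1}{601} = - \frac{35}{41469}$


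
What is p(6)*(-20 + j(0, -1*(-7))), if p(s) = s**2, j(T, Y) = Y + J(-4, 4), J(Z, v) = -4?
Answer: -612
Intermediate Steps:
j(T, Y) = -4 + Y (j(T, Y) = Y - 4 = -4 + Y)
p(6)*(-20 + j(0, -1*(-7))) = 6**2*(-20 + (-4 - 1*(-7))) = 36*(-20 + (-4 + 7)) = 36*(-20 + 3) = 36*(-17) = -612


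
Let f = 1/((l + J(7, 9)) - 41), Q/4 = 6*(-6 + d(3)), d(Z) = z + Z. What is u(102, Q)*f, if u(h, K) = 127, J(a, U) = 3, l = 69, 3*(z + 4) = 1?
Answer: 127/31 ≈ 4.0968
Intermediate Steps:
z = -11/3 (z = -4 + (⅓)*1 = -4 + ⅓ = -11/3 ≈ -3.6667)
d(Z) = -11/3 + Z
Q = -160 (Q = 4*(6*(-6 + (-11/3 + 3))) = 4*(6*(-6 - ⅔)) = 4*(6*(-20/3)) = 4*(-40) = -160)
f = 1/31 (f = 1/((69 + 3) - 41) = 1/(72 - 41) = 1/31 ≈ 0.032258)
u(102, Q)*f = 127*(1/31) = 127/31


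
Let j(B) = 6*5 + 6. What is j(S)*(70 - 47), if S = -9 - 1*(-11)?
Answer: 828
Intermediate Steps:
S = 2 (S = -9 + 11 = 2)
j(B) = 36 (j(B) = 30 + 6 = 36)
j(S)*(70 - 47) = 36*(70 - 47) = 36*23 = 828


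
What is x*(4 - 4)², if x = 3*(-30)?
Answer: 0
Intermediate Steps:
x = -90
x*(4 - 4)² = -90*(4 - 4)² = -90*0² = -90*0 = 0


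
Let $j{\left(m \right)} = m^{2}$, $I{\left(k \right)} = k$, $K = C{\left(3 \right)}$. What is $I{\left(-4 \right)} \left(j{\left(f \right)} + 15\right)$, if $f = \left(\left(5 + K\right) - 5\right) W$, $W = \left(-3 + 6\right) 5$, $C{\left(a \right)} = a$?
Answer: $-8160$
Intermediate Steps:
$K = 3$
$W = 15$ ($W = 3 \cdot 5 = 15$)
$f = 45$ ($f = \left(\left(5 + 3\right) - 5\right) 15 = \left(8 - 5\right) 15 = 3 \cdot 15 = 45$)
$I{\left(-4 \right)} \left(j{\left(f \right)} + 15\right) = - 4 \left(45^{2} + 15\right) = - 4 \left(2025 + 15\right) = \left(-4\right) 2040 = -8160$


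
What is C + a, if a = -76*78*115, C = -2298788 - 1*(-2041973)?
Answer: -938535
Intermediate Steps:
C = -256815 (C = -2298788 + 2041973 = -256815)
a = -681720 (a = -5928*115 = -681720)
C + a = -256815 - 681720 = -938535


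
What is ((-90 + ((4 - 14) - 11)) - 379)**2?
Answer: 240100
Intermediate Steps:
((-90 + ((4 - 14) - 11)) - 379)**2 = ((-90 + (-10 - 11)) - 379)**2 = ((-90 - 21) - 379)**2 = (-111 - 379)**2 = (-490)**2 = 240100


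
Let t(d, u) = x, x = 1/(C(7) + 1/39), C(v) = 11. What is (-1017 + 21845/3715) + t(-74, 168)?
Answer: -323013683/319490 ≈ -1011.0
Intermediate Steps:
x = 39/430 (x = 1/(11 + 1/39) = 1/(430/39) = 39/430 ≈ 0.090698)
t(d, u) = 39/430
(-1017 + 21845/3715) + t(-74, 168) = (-1017 + 21845/3715) + 39/430 = (-1017 + 21845*(1/3715)) + 39/430 = (-1017 + 4369/743) + 39/430 = -751262/743 + 39/430 = -323013683/319490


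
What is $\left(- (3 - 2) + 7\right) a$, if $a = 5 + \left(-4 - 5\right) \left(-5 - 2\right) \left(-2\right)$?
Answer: $-726$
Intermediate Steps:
$a = -121$ ($a = 5 + \left(-9\right) \left(-7\right) \left(-2\right) = 5 + 63 \left(-2\right) = 5 - 126 = -121$)
$\left(- (3 - 2) + 7\right) a = \left(- (3 - 2) + 7\right) \left(-121\right) = \left(\left(-1\right) 1 + 7\right) \left(-121\right) = \left(-1 + 7\right) \left(-121\right) = 6 \left(-121\right) = -726$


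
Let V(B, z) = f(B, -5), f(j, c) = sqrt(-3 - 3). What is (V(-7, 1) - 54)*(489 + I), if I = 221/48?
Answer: -213237/8 + 23693*I*sqrt(6)/48 ≈ -26655.0 + 1209.1*I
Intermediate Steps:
I = 221/48 (I = 221*(1/48) = 221/48 ≈ 4.6042)
f(j, c) = I*sqrt(6) (f(j, c) = sqrt(-6) = I*sqrt(6))
V(B, z) = I*sqrt(6)
(V(-7, 1) - 54)*(489 + I) = (I*sqrt(6) - 54)*(489 + 221/48) = (-54 + I*sqrt(6))*(23693/48) = -213237/8 + 23693*I*sqrt(6)/48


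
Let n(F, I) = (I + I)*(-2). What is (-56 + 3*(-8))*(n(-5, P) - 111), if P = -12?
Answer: 5040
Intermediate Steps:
n(F, I) = -4*I (n(F, I) = (2*I)*(-2) = -4*I)
(-56 + 3*(-8))*(n(-5, P) - 111) = (-56 + 3*(-8))*(-4*(-12) - 111) = (-56 - 24)*(48 - 111) = -80*(-63) = 5040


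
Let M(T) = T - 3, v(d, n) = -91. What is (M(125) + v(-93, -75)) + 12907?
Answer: 12938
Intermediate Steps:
M(T) = -3 + T
(M(125) + v(-93, -75)) + 12907 = ((-3 + 125) - 91) + 12907 = (122 - 91) + 12907 = 31 + 12907 = 12938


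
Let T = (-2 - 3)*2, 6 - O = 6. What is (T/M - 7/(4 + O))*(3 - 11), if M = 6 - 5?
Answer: 94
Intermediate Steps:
M = 1
O = 0 (O = 6 - 1*6 = 6 - 6 = 0)
T = -10 (T = -5*2 = -10)
(T/M - 7/(4 + O))*(3 - 11) = (-10/1 - 7/(4 + 0))*(3 - 11) = (-10*1 - 7/4)*(-8) = (-10 - 7*¼)*(-8) = (-10 - 7/4)*(-8) = -47/4*(-8) = 94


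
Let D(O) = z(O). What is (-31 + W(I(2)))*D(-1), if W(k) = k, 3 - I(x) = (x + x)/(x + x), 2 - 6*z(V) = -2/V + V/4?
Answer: -29/24 ≈ -1.2083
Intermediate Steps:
z(V) = ⅓ - V/24 + 1/(3*V) (z(V) = ⅓ - (-2/V + V/4)/6 = ⅓ + (-V/24 + 1/(3*V)) = ⅓ - V/24 + 1/(3*V))
I(x) = 2 (I(x) = 3 - (x + x)/(x + x) = 3 - 2*x/(2*x) = 3 - 2*x*1/(2*x) = 3 - 1*1 = 3 - 1 = 2)
D(O) = (8 - O*(-8 + O))/(24*O)
(-31 + W(I(2)))*D(-1) = (-31 + 2)*((1/24)*(8 - 1*(-1)*(-8 - 1))/(-1)) = -29*(-1)*(8 - 1*(-1)*(-9))/24 = -29*(-1)*(8 - 9)/24 = -29*(-1)*(-1)/24 = -29*1/24 = -29/24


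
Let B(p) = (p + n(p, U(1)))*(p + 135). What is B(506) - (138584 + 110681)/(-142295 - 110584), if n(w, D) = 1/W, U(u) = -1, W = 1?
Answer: 82182636838/252879 ≈ 3.2499e+5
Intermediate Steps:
n(w, D) = 1 (n(w, D) = 1/1 = 1)
B(p) = (1 + p)*(135 + p) (B(p) = (p + 1)*(p + 135) = (1 + p)*(135 + p))
B(506) - (138584 + 110681)/(-142295 - 110584) = (135 + 506² + 136*506) - (138584 + 110681)/(-142295 - 110584) = (135 + 256036 + 68816) - 249265/(-252879) = 324987 - 249265*(-1)/252879 = 324987 - 1*(-249265/252879) = 324987 + 249265/252879 = 82182636838/252879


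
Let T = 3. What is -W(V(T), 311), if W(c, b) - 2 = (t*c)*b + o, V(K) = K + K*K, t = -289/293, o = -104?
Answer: 1108434/293 ≈ 3783.1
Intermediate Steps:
t = -289/293 (t = -289*1/293 = -289/293 ≈ -0.98635)
V(K) = K + K²
W(c, b) = -102 - 289*b*c/293 (W(c, b) = 2 + ((-289*c/293)*b - 104) = 2 + (-289*b*c/293 - 104) = 2 + (-104 - 289*b*c/293) = -102 - 289*b*c/293)
-W(V(T), 311) = -(-102 - 289/293*311*3*(1 + 3)) = -(-102 - 289/293*311*3*4) = -(-102 - 289/293*311*12) = -(-102 - 1078548/293) = -1*(-1108434/293) = 1108434/293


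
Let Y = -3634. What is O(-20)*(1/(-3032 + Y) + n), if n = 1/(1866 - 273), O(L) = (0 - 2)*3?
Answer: -1691/589941 ≈ -0.0028664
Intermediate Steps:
O(L) = -6 (O(L) = -2*3 = -6)
n = 1/1593 ≈ 0.00062775
O(-20)*(1/(-3032 + Y) + n) = -6*(1/(-3032 - 3634) + 1/1593) = -6*(1/(-6666) + 1/1593) = -6*(-1/6666 + 1/1593) = -6*1691/3539646 = -1691/589941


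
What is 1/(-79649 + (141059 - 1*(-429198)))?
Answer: 1/490608 ≈ 2.0383e-6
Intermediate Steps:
1/(-79649 + (141059 - 1*(-429198))) = 1/(-79649 + (141059 + 429198)) = 1/(-79649 + 570257) = 1/490608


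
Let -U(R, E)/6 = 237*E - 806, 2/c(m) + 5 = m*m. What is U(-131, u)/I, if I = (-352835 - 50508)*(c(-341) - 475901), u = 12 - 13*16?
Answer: 16484913624/11159666832602591 ≈ 1.4772e-6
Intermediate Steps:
c(m) = 2/(-5 + m²) (c(m) = 2/(-5 + m*m) = 2/(-5 + m²))
u = -196 (u = 12 - 208 = -196)
U(R, E) = 4836 - 1422*E (U(R, E) = -6*(237*E - 806) = -6*(-806 + 237*E) = 4836 - 1422*E)
I = 11159666832602591/58138 (I = (-352835 - 50508)*(2/(-5 + (-341)²) - 475901) = -403343*(2/(-5 + 116281) - 475901) = -403343*(2/116276 - 475901) = -403343*(2*(1/116276) - 475901) = -403343*(1/58138 - 475901) = -403343*(-27667932337/58138) = 11159666832602591/58138 ≈ 1.9195e+11)
U(-131, u)/I = (4836 - 1422*(-196))/(11159666832602591/58138) = (4836 + 278712)*(58138/11159666832602591) = 283548*(58138/11159666832602591) = 16484913624/11159666832602591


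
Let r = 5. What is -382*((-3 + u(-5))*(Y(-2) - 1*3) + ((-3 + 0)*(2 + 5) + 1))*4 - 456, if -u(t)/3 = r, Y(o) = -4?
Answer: -162424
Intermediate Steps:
u(t) = -15 (u(t) = -3*5 = -15)
-382*((-3 + u(-5))*(Y(-2) - 1*3) + ((-3 + 0)*(2 + 5) + 1))*4 - 456 = -382*((-3 - 15)*(-4 - 1*3) + ((-3 + 0)*(2 + 5) + 1))*4 - 456 = -382*(-18*(-4 - 3) + (-3*7 + 1))*4 - 456 = -382*(-18*(-7) + (-21 + 1))*4 - 456 = -382*(126 - 20)*4 - 456 = -40492*4 - 456 = -382*424 - 456 = -161968 - 456 = -162424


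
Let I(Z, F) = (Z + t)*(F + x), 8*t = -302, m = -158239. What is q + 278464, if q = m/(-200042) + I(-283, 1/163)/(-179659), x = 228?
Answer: 3262561386434980913/11716226691028 ≈ 2.7847e+5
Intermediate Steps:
t = -151/4 (t = (1/8)*(-302) = -151/4 ≈ -37.750)
I(Z, F) = (228 + F)*(-151/4 + Z) (I(Z, F) = (Z - 151/4)*(F + 228) = (-151/4 + Z)*(228 + F) = (228 + F)*(-151/4 + Z))
q = 14037144559921/11716226691028 (q = -158239/(-200042) + (-8607 + 228*(-283) - 151/4/163 - 283/163)/(-179659) = -158239*(-1/200042) + (-8607 - 64524 - 151/4*1/163 + (1/163)*(-283))*(-1/179659) = 158239/200042 + (-8607 - 64524 - 151/652 - 283/163)*(-1/179659) = 158239/200042 - 47682695/652*(-1/179659) = 158239/200042 + 47682695/117137668 = 14037144559921/11716226691028 ≈ 1.1981)
q + 278464 = 14037144559921/11716226691028 + 278464 = 3262561386434980913/11716226691028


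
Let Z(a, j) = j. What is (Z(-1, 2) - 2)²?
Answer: 0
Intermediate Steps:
(Z(-1, 2) - 2)² = (2 - 2)² = 0² = 0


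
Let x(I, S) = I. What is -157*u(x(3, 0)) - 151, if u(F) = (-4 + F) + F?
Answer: -465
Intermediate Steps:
u(F) = -4 + 2*F
-157*u(x(3, 0)) - 151 = -157*(-4 + 2*3) - 151 = -157*(-4 + 6) - 151 = -157*2 - 151 = -314 - 151 = -465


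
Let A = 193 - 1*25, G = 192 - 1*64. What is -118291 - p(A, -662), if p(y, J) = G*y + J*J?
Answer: -578039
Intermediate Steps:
G = 128 (G = 192 - 64 = 128)
A = 168 (A = 193 - 25 = 168)
p(y, J) = J² + 128*y (p(y, J) = 128*y + J*J = 128*y + J² = J² + 128*y)
-118291 - p(A, -662) = -118291 - ((-662)² + 128*168) = -118291 - (438244 + 21504) = -118291 - 1*459748 = -118291 - 459748 = -578039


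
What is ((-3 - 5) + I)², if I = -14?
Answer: 484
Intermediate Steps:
((-3 - 5) + I)² = ((-3 - 5) - 14)² = (-8 - 14)² = (-22)² = 484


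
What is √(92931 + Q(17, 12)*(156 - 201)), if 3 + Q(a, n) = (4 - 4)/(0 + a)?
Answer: √93066 ≈ 305.07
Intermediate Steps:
Q(a, n) = -3 (Q(a, n) = -3 + (4 - 4)/(0 + a) = -3 + 0/a = -3 + 0 = -3)
√(92931 + Q(17, 12)*(156 - 201)) = √(92931 - 3*(156 - 201)) = √(92931 - 3*(-45)) = √(92931 + 135) = √93066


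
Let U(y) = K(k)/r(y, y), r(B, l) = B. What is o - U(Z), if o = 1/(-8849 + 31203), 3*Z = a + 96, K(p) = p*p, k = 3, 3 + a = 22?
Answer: -603443/2570710 ≈ -0.23474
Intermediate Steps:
a = 19 (a = -3 + 22 = 19)
K(p) = p²
Z = 115/3 (Z = (19 + 96)/3 = (⅓)*115 = 115/3 ≈ 38.333)
o = 1/22354 ≈ 4.4735e-5
U(y) = 9/y (U(y) = 3²/y = 9/y)
o - U(Z) = 1/22354 - 9/115/3 = 1/22354 - 9*3/115 = 1/22354 - 1*27/115 = 1/22354 - 27/115 = -603443/2570710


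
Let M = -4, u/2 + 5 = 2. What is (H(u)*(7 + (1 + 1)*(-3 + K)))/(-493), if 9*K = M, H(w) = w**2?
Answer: -4/493 ≈ -0.0081136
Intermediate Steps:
u = -6 (u = -10 + 2*2 = -10 + 4 = -6)
K = -4/9 (K = (1/9)*(-4) = -4/9 ≈ -0.44444)
(H(u)*(7 + (1 + 1)*(-3 + K)))/(-493) = ((-6)**2*(7 + (1 + 1)*(-3 - 4/9)))/(-493) = (36*(7 + 2*(-31/9)))*(-1/493) = (36*(7 - 62/9))*(-1/493) = (36*(1/9))*(-1/493) = 4*(-1/493) = -4/493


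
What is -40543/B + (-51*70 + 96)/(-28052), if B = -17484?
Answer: 299512913/122615292 ≈ 2.4427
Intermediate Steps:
-40543/B + (-51*70 + 96)/(-28052) = -40543/(-17484) + (-51*70 + 96)/(-28052) = -40543*(-1/17484) + (-3570 + 96)*(-1/28052) = 40543/17484 - 3474*(-1/28052) = 40543/17484 + 1737/14026 = 299512913/122615292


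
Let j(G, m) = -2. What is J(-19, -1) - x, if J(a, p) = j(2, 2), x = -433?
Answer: 431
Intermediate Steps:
J(a, p) = -2
J(-19, -1) - x = -2 - 1*(-433) = -2 + 433 = 431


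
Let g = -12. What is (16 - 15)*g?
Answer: -12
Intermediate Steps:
(16 - 15)*g = (16 - 15)*(-12) = 1*(-12) = -12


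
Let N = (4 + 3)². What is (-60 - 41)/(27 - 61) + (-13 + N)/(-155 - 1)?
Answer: 1211/442 ≈ 2.7398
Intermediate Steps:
N = 49 (N = 7² = 49)
(-60 - 41)/(27 - 61) + (-13 + N)/(-155 - 1) = (-60 - 41)/(27 - 61) + (-13 + 49)/(-155 - 1) = -101/(-34) + 36/(-156) = -101*(-1/34) - 1/156*36 = 101/34 - 3/13 = 1211/442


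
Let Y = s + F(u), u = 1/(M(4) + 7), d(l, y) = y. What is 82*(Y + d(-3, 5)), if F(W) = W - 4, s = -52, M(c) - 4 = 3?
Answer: -29233/7 ≈ -4176.1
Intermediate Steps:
M(c) = 7 (M(c) = 4 + 3 = 7)
u = 1/14 (u = 1/(7 + 7) = 1/14 ≈ 0.071429)
F(W) = -4 + W
Y = -783/14 (Y = -52 + (-4 + 1/14) = -52 - 55/14 = -783/14 ≈ -55.929)
82*(Y + d(-3, 5)) = 82*(-783/14 + 5) = 82*(-713/14) = -29233/7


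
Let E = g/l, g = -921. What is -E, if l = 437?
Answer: 921/437 ≈ 2.1076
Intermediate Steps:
E = -921/437 ≈ -2.1076
-E = -1*(-921/437) = 921/437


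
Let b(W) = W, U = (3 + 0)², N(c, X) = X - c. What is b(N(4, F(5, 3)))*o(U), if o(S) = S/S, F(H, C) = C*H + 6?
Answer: 17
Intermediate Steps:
F(H, C) = 6 + C*H
U = 9 (U = 3² = 9)
o(S) = 1
b(N(4, F(5, 3)))*o(U) = ((6 + 3*5) - 1*4)*1 = ((6 + 15) - 4)*1 = (21 - 4)*1 = 17*1 = 17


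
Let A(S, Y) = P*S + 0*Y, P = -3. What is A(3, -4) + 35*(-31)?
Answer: -1094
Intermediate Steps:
A(S, Y) = -3*S (A(S, Y) = -3*S + 0*Y = -3*S + 0 = -3*S)
A(3, -4) + 35*(-31) = -3*3 + 35*(-31) = -9 - 1085 = -1094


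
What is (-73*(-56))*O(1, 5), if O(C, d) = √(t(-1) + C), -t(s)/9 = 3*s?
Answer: 8176*√7 ≈ 21632.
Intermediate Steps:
t(s) = -27*s
O(C, d) = √(27 + C) (O(C, d) = √(-27*(-1) + C) = √(27 + C))
(-73*(-56))*O(1, 5) = (-73*(-56))*√(27 + 1) = 4088*√28 = 4088*(2*√7) = 8176*√7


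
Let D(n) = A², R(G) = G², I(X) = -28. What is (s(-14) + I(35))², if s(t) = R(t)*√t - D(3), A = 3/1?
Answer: (37 - 196*I*√14)² ≈ -5.3646e+5 - 54269.0*I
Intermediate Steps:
A = 3 (A = 3*1 = 3)
D(n) = 9 (D(n) = 3² = 9)
s(t) = -9 + t^(5/2) (s(t) = t²*√t - 1*9 = t^(5/2) - 9 = -9 + t^(5/2))
(s(-14) + I(35))² = ((-9 + (-14)^(5/2)) - 28)² = ((-9 + 196*I*√14) - 28)² = (-37 + 196*I*√14)²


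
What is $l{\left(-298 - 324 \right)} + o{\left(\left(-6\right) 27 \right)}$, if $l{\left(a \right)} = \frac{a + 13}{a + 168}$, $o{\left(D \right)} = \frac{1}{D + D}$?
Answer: $\frac{98431}{73548} \approx 1.3383$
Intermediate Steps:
$o{\left(D \right)} = \frac{1}{2 D}$
$l{\left(a \right)} = \frac{13 + a}{168 + a}$
$l{\left(-298 - 324 \right)} + o{\left(\left(-6\right) 27 \right)} = \frac{13 - 622}{168 - 622} + \frac{1}{2 \left(\left(-6\right) 27\right)} = \frac{13 - 622}{168 - 622} + \frac{1}{2 \left(-162\right)} = \frac{13 - 622}{168 - 622} + \frac{1}{2} \left(- \frac{1}{162}\right) = \frac{1}{-454} \left(-609\right) - \frac{1}{324} = \left(- \frac{1}{454}\right) \left(-609\right) - \frac{1}{324} = \frac{609}{454} - \frac{1}{324} = \frac{98431}{73548}$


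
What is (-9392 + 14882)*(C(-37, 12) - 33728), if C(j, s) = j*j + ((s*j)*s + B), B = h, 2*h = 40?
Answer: -206791830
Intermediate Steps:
h = 20 (h = (½)*40 = 20)
B = 20
C(j, s) = 20 + j² + j*s² (C(j, s) = j*j + ((s*j)*s + 20) = j² + ((j*s)*s + 20) = j² + (j*s² + 20) = j² + (20 + j*s²) = 20 + j² + j*s²)
(-9392 + 14882)*(C(-37, 12) - 33728) = (-9392 + 14882)*((20 + (-37)² - 37*12²) - 33728) = 5490*((20 + 1369 - 37*144) - 33728) = 5490*((20 + 1369 - 5328) - 33728) = 5490*(-3939 - 33728) = 5490*(-37667) = -206791830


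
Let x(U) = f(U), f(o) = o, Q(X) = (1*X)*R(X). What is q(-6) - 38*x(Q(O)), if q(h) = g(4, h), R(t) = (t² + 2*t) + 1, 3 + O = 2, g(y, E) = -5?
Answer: -5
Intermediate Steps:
O = -1 (O = -3 + 2 = -1)
R(t) = 1 + t² + 2*t
q(h) = -5
Q(X) = X*(1 + X² + 2*X) (Q(X) = (1*X)*(1 + X² + 2*X) = X*(1 + X² + 2*X))
x(U) = U
q(-6) - 38*x(Q(O)) = -5 - (-38)*(1 + (-1)² + 2*(-1)) = -5 - (-38)*(1 + 1 - 2) = -5 - (-38)*0 = -5 - 38*0 = -5 + 0 = -5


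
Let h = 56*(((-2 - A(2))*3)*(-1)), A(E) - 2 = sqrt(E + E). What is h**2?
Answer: 1016064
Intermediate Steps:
A(E) = 2 + sqrt(2)*sqrt(E) (A(E) = 2 + sqrt(E + E) = 2 + sqrt(2*E) = 2 + sqrt(2)*sqrt(E))
h = 1008 (h = 56*(((-2 - (2 + sqrt(2)*sqrt(2)))*3)*(-1)) = 56*(((-2 - (2 + 2))*3)*(-1)) = 56*(((-2 - 1*4)*3)*(-1)) = 56*(((-2 - 4)*3)*(-1)) = 56*(-6*3*(-1)) = 56*(-18*(-1)) = 56*18 = 1008)
h**2 = 1008**2 = 1016064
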